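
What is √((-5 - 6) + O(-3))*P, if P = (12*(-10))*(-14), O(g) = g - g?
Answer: 1680*I*√11 ≈ 5571.9*I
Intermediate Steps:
O(g) = 0
P = 1680 (P = -120*(-14) = 1680)
√((-5 - 6) + O(-3))*P = √((-5 - 6) + 0)*1680 = √(-11 + 0)*1680 = √(-11)*1680 = (I*√11)*1680 = 1680*I*√11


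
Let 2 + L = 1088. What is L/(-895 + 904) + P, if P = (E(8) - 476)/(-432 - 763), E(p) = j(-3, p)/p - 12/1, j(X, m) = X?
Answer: 3472441/28680 ≈ 121.08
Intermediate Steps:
L = 1086 (L = -2 + 1088 = 1086)
E(p) = -12 - 3/p (E(p) = -3/p - 12/1 = -3/p - 12*1 = -3/p - 12 = -12 - 3/p)
P = 3907/9560 (P = ((-12 - 3/8) - 476)/(-432 - 763) = ((-12 - 3*⅛) - 476)/(-1195) = ((-12 - 3/8) - 476)*(-1/1195) = (-99/8 - 476)*(-1/1195) = -3907/8*(-1/1195) = 3907/9560 ≈ 0.40868)
L/(-895 + 904) + P = 1086/(-895 + 904) + 3907/9560 = 1086/9 + 3907/9560 = (⅑)*1086 + 3907/9560 = 362/3 + 3907/9560 = 3472441/28680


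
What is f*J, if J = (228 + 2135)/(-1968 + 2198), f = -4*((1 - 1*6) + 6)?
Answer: -4726/115 ≈ -41.096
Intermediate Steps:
f = -4 (f = -4*((1 - 6) + 6) = -4*(-5 + 6) = -4*1 = -4)
J = 2363/230 ≈ 10.274
f*J = -4*2363/230 = -4726/115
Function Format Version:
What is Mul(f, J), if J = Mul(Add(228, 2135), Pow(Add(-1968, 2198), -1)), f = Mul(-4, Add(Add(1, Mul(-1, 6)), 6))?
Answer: Rational(-4726, 115) ≈ -41.096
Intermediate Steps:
f = -4 (f = Mul(-4, Add(Add(1, -6), 6)) = Mul(-4, Add(-5, 6)) = Mul(-4, 1) = -4)
J = Rational(2363, 230) (J = Mul(2363, Pow(230, -1)) = Mul(2363, Rational(1, 230)) = Rational(2363, 230) ≈ 10.274)
Mul(f, J) = Mul(-4, Rational(2363, 230)) = Rational(-4726, 115)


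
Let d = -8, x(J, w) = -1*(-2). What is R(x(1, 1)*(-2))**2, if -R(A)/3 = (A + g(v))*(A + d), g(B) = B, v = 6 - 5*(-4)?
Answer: 627264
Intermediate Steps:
x(J, w) = 2
v = 26 (v = 6 + 20 = 26)
R(A) = -3*(-8 + A)*(26 + A) (R(A) = -3*(A + 26)*(A - 8) = -3*(26 + A)*(-8 + A) = -3*(-8 + A)*(26 + A))
R(x(1, 1)*(-2))**2 = (624 - 108*(-2) - 3*(2*(-2))**2)**2 = (624 - 54*(-4) - 3*(-4)**2)**2 = (624 + 216 - 3*16)**2 = (624 + 216 - 48)**2 = 792**2 = 627264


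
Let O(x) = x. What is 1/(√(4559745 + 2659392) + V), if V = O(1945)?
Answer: -1945/3436112 + √7219137/3436112 ≈ 0.00021590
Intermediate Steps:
V = 1945
1/(√(4559745 + 2659392) + V) = 1/(√(4559745 + 2659392) + 1945) = 1/(√7219137 + 1945) = 1/(1945 + √7219137)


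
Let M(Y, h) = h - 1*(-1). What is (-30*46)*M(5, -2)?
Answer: 1380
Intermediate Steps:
M(Y, h) = 1 + h (M(Y, h) = h + 1 = 1 + h)
(-30*46)*M(5, -2) = (-30*46)*(1 - 2) = -1380*(-1) = 1380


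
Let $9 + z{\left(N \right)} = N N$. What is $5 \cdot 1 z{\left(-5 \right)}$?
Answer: $80$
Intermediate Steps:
$z{\left(N \right)} = -9 + N^{2}$ ($z{\left(N \right)} = -9 + N N = -9 + N^{2}$)
$5 \cdot 1 z{\left(-5 \right)} = 5 \cdot 1 \left(-9 + \left(-5\right)^{2}\right) = 5 \left(-9 + 25\right) = 5 \cdot 16 = 80$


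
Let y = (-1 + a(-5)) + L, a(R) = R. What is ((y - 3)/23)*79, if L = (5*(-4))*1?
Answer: -2291/23 ≈ -99.609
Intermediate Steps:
L = -20 (L = -20*1 = -20)
y = -26 (y = (-1 - 5) - 20 = -6 - 20 = -26)
((y - 3)/23)*79 = ((-26 - 3)/23)*79 = -29*1/23*79 = -29/23*79 = -2291/23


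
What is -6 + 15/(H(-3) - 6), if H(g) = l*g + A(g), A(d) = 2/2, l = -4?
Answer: -27/7 ≈ -3.8571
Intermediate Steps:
A(d) = 1 (A(d) = 2*(½) = 1)
H(g) = 1 - 4*g (H(g) = -4*g + 1 = 1 - 4*g)
-6 + 15/(H(-3) - 6) = -6 + 15/((1 - 4*(-3)) - 6) = -6 + 15/((1 + 12) - 6) = -6 + 15/(13 - 6) = -6 + 15/7 = -27/7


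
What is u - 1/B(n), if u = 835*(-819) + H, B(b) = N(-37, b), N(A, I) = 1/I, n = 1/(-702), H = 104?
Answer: -480000221/702 ≈ -6.8376e+5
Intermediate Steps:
n = -1/702 ≈ -0.0014245
B(b) = 1/b
u = -683761 (u = 835*(-819) + 104 = -683865 + 104 = -683761)
u - 1/B(n) = -683761 - 1/(1/(-1/702)) = -683761 - 1/(-702) = -683761 - 1*(-1/702) = -683761 + 1/702 = -480000221/702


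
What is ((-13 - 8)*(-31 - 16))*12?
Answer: 11844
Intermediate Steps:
((-13 - 8)*(-31 - 16))*12 = -21*(-47)*12 = 987*12 = 11844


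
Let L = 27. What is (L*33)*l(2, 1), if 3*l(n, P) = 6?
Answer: 1782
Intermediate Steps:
l(n, P) = 2 (l(n, P) = (1/3)*6 = 2)
(L*33)*l(2, 1) = (27*33)*2 = 891*2 = 1782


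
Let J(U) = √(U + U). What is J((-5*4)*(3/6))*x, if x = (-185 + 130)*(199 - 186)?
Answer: -1430*I*√5 ≈ -3197.6*I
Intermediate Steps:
x = -715 (x = -55*13 = -715)
J(U) = √2*√U (J(U) = √(2*U) = √2*√U)
J((-5*4)*(3/6))*x = (√2*√((-5*4)*(3/6)))*(-715) = (√2*√(-60/6))*(-715) = (√2*√(-20*½))*(-715) = (√2*√(-10))*(-715) = (√2*(I*√10))*(-715) = (2*I*√5)*(-715) = -1430*I*√5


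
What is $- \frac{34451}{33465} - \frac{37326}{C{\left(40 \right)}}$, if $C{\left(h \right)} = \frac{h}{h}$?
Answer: $- \frac{1249149041}{33465} \approx -37327.0$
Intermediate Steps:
$C{\left(h \right)} = 1$
$- \frac{34451}{33465} - \frac{37326}{C{\left(40 \right)}} = - \frac{34451}{33465} - \frac{37326}{1} = \left(-34451\right) \frac{1}{33465} - 37326 = - \frac{34451}{33465} - 37326 = - \frac{1249149041}{33465}$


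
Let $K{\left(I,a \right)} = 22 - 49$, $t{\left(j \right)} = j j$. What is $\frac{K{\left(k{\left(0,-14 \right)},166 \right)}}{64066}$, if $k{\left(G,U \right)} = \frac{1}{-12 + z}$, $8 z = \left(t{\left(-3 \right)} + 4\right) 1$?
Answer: $- \frac{27}{64066} \approx -0.00042144$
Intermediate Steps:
$t{\left(j \right)} = j^{2}$
$z = \frac{13}{8}$ ($z = \frac{\left(\left(-3\right)^{2} + 4\right) 1}{8} = \frac{\left(9 + 4\right) 1}{8} = \frac{13 \cdot 1}{8} = \frac{1}{8} \cdot 13 = \frac{13}{8} \approx 1.625$)
$k{\left(G,U \right)} = - \frac{8}{83}$ ($k{\left(G,U \right)} = \frac{1}{-12 + \frac{13}{8}} = \frac{1}{- \frac{83}{8}} = - \frac{8}{83}$)
$K{\left(I,a \right)} = -27$ ($K{\left(I,a \right)} = 22 - 49 = -27$)
$\frac{K{\left(k{\left(0,-14 \right)},166 \right)}}{64066} = - \frac{27}{64066}$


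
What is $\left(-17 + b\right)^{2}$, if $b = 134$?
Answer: $13689$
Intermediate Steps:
$\left(-17 + b\right)^{2} = \left(-17 + 134\right)^{2} = 117^{2} = 13689$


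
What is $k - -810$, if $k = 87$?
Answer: $897$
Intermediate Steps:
$k - -810 = 87 - -810 = 87 + 810 = 897$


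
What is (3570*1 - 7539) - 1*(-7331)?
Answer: 3362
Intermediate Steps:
(3570*1 - 7539) - 1*(-7331) = (3570 - 7539) + 7331 = -3969 + 7331 = 3362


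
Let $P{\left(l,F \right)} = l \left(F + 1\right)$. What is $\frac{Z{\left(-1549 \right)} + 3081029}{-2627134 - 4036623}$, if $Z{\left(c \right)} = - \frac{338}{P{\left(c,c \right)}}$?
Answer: $- \frac{3693925774685}{7989351524982} \approx -0.46236$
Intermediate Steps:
$P{\left(l,F \right)} = l \left(1 + F\right)$
$Z{\left(c \right)} = - \frac{338}{c \left(1 + c\right)}$
$\frac{Z{\left(-1549 \right)} + 3081029}{-2627134 - 4036623} = \frac{- \frac{338}{\left(-1549\right) \left(1 - 1549\right)} + 3081029}{-2627134 - 4036623} = \frac{\left(-338\right) \left(- \frac{1}{1549}\right) \frac{1}{-1548} + 3081029}{-6663757} = \left(\left(-338\right) \left(- \frac{1}{1549}\right) \left(- \frac{1}{1548}\right) + 3081029\right) \left(- \frac{1}{6663757}\right) = \left(- \frac{169}{1198926} + 3081029\right) \left(- \frac{1}{6663757}\right) = \frac{3693925774685}{1198926} \left(- \frac{1}{6663757}\right) = - \frac{3693925774685}{7989351524982}$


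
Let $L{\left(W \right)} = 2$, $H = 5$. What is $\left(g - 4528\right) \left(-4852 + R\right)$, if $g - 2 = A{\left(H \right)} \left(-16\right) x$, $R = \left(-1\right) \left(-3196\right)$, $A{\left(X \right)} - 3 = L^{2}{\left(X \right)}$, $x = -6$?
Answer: $6382224$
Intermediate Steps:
$A{\left(X \right)} = 7$ ($A{\left(X \right)} = 3 + 2^{2} = 3 + 4 = 7$)
$R = 3196$
$g = 674$ ($g = 2 + 7 \left(-16\right) \left(-6\right) = 2 - -672 = 2 + 672 = 674$)
$\left(g - 4528\right) \left(-4852 + R\right) = \left(674 - 4528\right) \left(-4852 + 3196\right) = \left(-3854\right) \left(-1656\right) = 6382224$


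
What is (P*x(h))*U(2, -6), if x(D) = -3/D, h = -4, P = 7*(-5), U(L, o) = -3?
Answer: 315/4 ≈ 78.750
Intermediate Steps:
P = -35
(P*x(h))*U(2, -6) = -(-105)/(-4)*(-3) = -(-105)*(-1)/4*(-3) = -35*3/4*(-3) = -105/4*(-3) = 315/4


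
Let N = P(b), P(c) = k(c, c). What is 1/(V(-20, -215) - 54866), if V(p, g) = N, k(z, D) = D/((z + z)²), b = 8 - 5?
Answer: -12/658391 ≈ -1.8226e-5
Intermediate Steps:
b = 3
k(z, D) = D/(4*z²) (k(z, D) = D/((2*z)²) = D/((4*z²)) = D*(1/(4*z²)) = D/(4*z²))
P(c) = 1/(4*c) (P(c) = c/(4*c²) = 1/(4*c))
N = 1/12 (N = (¼)/3 = (¼)*(⅓) = 1/12 ≈ 0.083333)
V(p, g) = 1/12
1/(V(-20, -215) - 54866) = 1/(1/12 - 54866) = 1/(-658391/12) = -12/658391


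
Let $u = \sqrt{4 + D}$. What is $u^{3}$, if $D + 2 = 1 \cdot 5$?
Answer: $7 \sqrt{7} \approx 18.52$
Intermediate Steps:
$D = 3$ ($D = -2 + 1 \cdot 5 = -2 + 5 = 3$)
$u = \sqrt{7}$ ($u = \sqrt{4 + 3} = \sqrt{7} \approx 2.6458$)
$u^{3} = \left(\sqrt{7}\right)^{3} = 7 \sqrt{7}$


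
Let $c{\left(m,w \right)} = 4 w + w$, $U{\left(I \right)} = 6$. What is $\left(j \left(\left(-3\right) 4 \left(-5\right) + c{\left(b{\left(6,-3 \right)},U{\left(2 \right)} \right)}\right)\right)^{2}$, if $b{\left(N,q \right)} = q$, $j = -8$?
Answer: $518400$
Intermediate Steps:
$c{\left(m,w \right)} = 5 w$
$\left(j \left(\left(-3\right) 4 \left(-5\right) + c{\left(b{\left(6,-3 \right)},U{\left(2 \right)} \right)}\right)\right)^{2} = \left(- 8 \left(\left(-3\right) 4 \left(-5\right) + 5 \cdot 6\right)\right)^{2} = \left(- 8 \left(\left(-12\right) \left(-5\right) + 30\right)\right)^{2} = \left(- 8 \left(60 + 30\right)\right)^{2} = \left(\left(-8\right) 90\right)^{2} = \left(-720\right)^{2} = 518400$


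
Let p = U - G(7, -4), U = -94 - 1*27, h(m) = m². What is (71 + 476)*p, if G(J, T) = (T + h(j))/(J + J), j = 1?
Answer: -924977/14 ≈ -66070.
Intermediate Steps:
U = -121 (U = -94 - 27 = -121)
G(J, T) = (1 + T)/(2*J) (G(J, T) = (T + 1²)/(J + J) = (T + 1)/((2*J)) = (1 + T)*(1/(2*J)) = (1 + T)/(2*J))
p = -1691/14 (p = -121 - (1 - 4)/(2*7) = -121 - (-3)/(2*7) = -121 - 1*(-3/14) = -121 + 3/14 = -1691/14 ≈ -120.79)
(71 + 476)*p = (71 + 476)*(-1691/14) = 547*(-1691/14) = -924977/14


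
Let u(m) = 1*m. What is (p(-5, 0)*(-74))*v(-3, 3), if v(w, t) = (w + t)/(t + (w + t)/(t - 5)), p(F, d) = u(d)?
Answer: 0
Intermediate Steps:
u(m) = m
p(F, d) = d
v(w, t) = (t + w)/(t + (t + w)/(-5 + t))
(p(-5, 0)*(-74))*v(-3, 3) = (0*(-74))*((3**2 - 5*3 - 5*(-3) + 3*(-3))/(-3 + 3**2 - 4*3)) = 0*((9 - 15 + 15 - 9)/(-3 + 9 - 12)) = 0*(0/(-6)) = 0*(-1/6*0) = 0*0 = 0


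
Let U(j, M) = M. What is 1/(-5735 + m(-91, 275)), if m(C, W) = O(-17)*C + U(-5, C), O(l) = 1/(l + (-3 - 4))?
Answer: -24/139733 ≈ -0.00017176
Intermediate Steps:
O(l) = 1/(-7 + l) (O(l) = 1/(l - 7) = 1/(-7 + l))
m(C, W) = 23*C/24 (m(C, W) = C/(-7 - 17) + C = C/(-24) + C = -C/24 + C = 23*C/24)
1/(-5735 + m(-91, 275)) = 1/(-5735 + (23/24)*(-91)) = 1/(-5735 - 2093/24) = 1/(-139733/24) = -24/139733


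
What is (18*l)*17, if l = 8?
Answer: 2448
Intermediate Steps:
(18*l)*17 = (18*8)*17 = 144*17 = 2448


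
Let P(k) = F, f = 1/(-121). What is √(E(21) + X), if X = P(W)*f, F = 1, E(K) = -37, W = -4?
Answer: I*√4478/11 ≈ 6.0834*I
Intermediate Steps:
f = -1/121 ≈ -0.0082645
P(k) = 1
X = -1/121 (X = 1*(-1/121) = -1/121 ≈ -0.0082645)
√(E(21) + X) = √(-37 - 1/121) = √(-4478/121) = I*√4478/11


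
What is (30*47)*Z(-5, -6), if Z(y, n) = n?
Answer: -8460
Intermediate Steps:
(30*47)*Z(-5, -6) = (30*47)*(-6) = 1410*(-6) = -8460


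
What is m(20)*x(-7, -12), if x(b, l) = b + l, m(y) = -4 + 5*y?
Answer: -1824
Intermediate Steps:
m(20)*x(-7, -12) = (-4 + 5*20)*(-7 - 12) = (-4 + 100)*(-19) = 96*(-19) = -1824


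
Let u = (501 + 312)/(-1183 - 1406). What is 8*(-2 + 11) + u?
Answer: 61865/863 ≈ 71.686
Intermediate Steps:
u = -271/863 (u = 813/(-2589) = 813*(-1/2589) = -271/863 ≈ -0.31402)
8*(-2 + 11) + u = 8*(-2 + 11) - 271/863 = 8*9 - 271/863 = 72 - 271/863 = 61865/863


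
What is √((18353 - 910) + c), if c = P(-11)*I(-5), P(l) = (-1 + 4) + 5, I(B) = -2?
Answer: √17427 ≈ 132.01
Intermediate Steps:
P(l) = 8 (P(l) = 3 + 5 = 8)
c = -16 (c = 8*(-2) = -16)
√((18353 - 910) + c) = √((18353 - 910) - 16) = √(17443 - 16) = √17427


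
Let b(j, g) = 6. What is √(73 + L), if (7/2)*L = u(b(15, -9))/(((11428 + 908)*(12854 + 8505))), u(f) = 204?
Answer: √431128775822026646/76849682 ≈ 8.5440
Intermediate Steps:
L = 17/76849682 (L = 2*(204/(((11428 + 908)*(12854 + 8505))))/7 = 2*(204/((12336*21359)))/7 = 2*(204/263484624)/7 = 2*(204*(1/263484624))/7 = (2/7)*(17/21957052) = 17/76849682 ≈ 2.2121e-7)
√(73 + L) = √(73 + 17/76849682) = √(5610026803/76849682) = √431128775822026646/76849682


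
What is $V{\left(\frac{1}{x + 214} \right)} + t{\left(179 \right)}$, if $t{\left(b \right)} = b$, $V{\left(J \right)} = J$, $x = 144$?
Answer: $\frac{64083}{358} \approx 179.0$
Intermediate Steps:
$V{\left(\frac{1}{x + 214} \right)} + t{\left(179 \right)} = \frac{1}{144 + 214} + 179 = \frac{1}{358} + 179 = \frac{64083}{358}$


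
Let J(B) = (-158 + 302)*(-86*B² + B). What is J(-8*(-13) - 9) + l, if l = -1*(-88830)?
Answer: -111663090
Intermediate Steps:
l = 88830
J(B) = -12384*B² + 144*B (J(B) = 144*(B - 86*B²) = -12384*B² + 144*B)
J(-8*(-13) - 9) + l = 144*(-8*(-13) - 9)*(1 - 86*(-8*(-13) - 9)) + 88830 = 144*(104 - 9)*(1 - 86*(104 - 9)) + 88830 = 144*95*(1 - 86*95) + 88830 = 144*95*(1 - 8170) + 88830 = 144*95*(-8169) + 88830 = -111751920 + 88830 = -111663090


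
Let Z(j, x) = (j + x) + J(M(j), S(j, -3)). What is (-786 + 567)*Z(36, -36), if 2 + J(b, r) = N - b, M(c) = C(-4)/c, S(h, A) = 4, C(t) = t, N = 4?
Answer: -1387/3 ≈ -462.33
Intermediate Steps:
M(c) = -4/c
J(b, r) = 2 - b (J(b, r) = -2 + (4 - b) = 2 - b)
Z(j, x) = 2 + j + x + 4/j (Z(j, x) = (j + x) + (2 - (-4)/j) = (j + x) + (2 + 4/j) = 2 + j + x + 4/j)
(-786 + 567)*Z(36, -36) = (-786 + 567)*(2 + 36 - 36 + 4/36) = -219*(2 + 36 - 36 + 4*(1/36)) = -219*(2 + 36 - 36 + 1/9) = -219*19/9 = -1387/3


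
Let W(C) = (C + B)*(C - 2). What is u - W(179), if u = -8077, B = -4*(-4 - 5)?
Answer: -46132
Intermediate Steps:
B = 36 (B = -4*(-9) = 36)
W(C) = (-2 + C)*(36 + C) (W(C) = (C + 36)*(C - 2) = (36 + C)*(-2 + C) = (-2 + C)*(36 + C))
u - W(179) = -8077 - (-72 + 179² + 34*179) = -8077 - (-72 + 32041 + 6086) = -8077 - 1*38055 = -8077 - 38055 = -46132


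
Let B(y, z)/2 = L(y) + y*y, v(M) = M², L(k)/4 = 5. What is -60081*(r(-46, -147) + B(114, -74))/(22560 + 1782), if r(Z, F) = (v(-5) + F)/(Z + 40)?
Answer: -1565250239/24342 ≈ -64302.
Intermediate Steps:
L(k) = 20 (L(k) = 4*5 = 20)
B(y, z) = 40 + 2*y² (B(y, z) = 2*(20 + y*y) = 2*(20 + y²) = 40 + 2*y²)
r(Z, F) = (25 + F)/(40 + Z) (r(Z, F) = ((-5)² + F)/(Z + 40) = (25 + F)/(40 + Z))
-60081*(r(-46, -147) + B(114, -74))/(22560 + 1782) = -60081*((25 - 147)/(40 - 46) + (40 + 2*114²))/(22560 + 1782) = -60081/(24342/(-122/(-6) + (40 + 2*12996))) = -60081/(24342/(-⅙*(-122) + (40 + 25992))) = -60081/(24342/(61/3 + 26032)) = -60081/(24342/(78157/3)) = -60081/(24342*(3/78157)) = -60081/73026/78157 = -60081*78157/73026 = -1565250239/24342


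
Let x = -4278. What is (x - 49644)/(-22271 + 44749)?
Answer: -26961/11239 ≈ -2.3989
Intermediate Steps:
(x - 49644)/(-22271 + 44749) = (-4278 - 49644)/(-22271 + 44749) = -53922/22478 = -53922*1/22478 = -26961/11239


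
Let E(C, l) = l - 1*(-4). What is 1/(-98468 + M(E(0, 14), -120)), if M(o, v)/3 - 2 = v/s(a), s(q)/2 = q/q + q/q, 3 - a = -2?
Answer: -1/98552 ≈ -1.0147e-5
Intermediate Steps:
a = 5 (a = 3 - 1*(-2) = 3 + 2 = 5)
E(C, l) = 4 + l (E(C, l) = l + 4 = 4 + l)
s(q) = 4 (s(q) = 2*(q/q + q/q) = 2*(1 + 1) = 2*2 = 4)
M(o, v) = 6 + 3*v/4 (M(o, v) = 6 + 3*(v/4) = 6 + 3*v/4)
1/(-98468 + M(E(0, 14), -120)) = 1/(-98468 + (6 + (¾)*(-120))) = 1/(-98468 + (6 - 90)) = 1/(-98468 - 84) = 1/(-98552) = -1/98552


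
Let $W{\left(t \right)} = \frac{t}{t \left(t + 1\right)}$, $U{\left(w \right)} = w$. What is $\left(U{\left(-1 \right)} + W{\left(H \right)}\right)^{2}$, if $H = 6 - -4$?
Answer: $\frac{100}{121} \approx 0.82645$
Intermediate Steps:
$H = 10$ ($H = 6 + 4 = 10$)
$W{\left(t \right)} = \frac{1}{1 + t}$ ($W{\left(t \right)} = \frac{t}{t \left(1 + t\right)} = t \frac{1}{t \left(1 + t\right)} = \frac{1}{1 + t}$)
$\left(U{\left(-1 \right)} + W{\left(H \right)}\right)^{2} = \left(-1 + \frac{1}{1 + 10}\right)^{2} = \left(-1 + \frac{1}{11}\right)^{2} = \left(- \frac{10}{11}\right)^{2} = \frac{100}{121}$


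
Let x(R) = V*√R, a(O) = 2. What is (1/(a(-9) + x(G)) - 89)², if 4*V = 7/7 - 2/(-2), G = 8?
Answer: 15489/2 + 88*√2 ≈ 7869.0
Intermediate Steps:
V = ½ (V = (7/7 - 2/(-2))/4 = (7*(⅐) - 2*(-½))/4 = (1 + 1)/4 = (¼)*2 = ½ ≈ 0.50000)
x(R) = √R/2
(1/(a(-9) + x(G)) - 89)² = (1/(2 + √8/2) - 89)² = (1/(2 + (2*√2)/2) - 89)² = (1/(2 + √2) - 89)² = (-89 + 1/(2 + √2))²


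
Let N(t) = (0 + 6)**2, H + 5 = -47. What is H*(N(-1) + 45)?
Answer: -4212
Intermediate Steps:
H = -52 (H = -5 - 47 = -52)
N(t) = 36 (N(t) = 6**2 = 36)
H*(N(-1) + 45) = -52*(36 + 45) = -52*81 = -4212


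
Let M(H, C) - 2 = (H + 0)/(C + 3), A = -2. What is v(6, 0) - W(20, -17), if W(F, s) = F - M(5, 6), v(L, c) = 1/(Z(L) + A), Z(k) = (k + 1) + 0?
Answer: -776/45 ≈ -17.244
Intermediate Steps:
M(H, C) = 2 + H/(3 + C) (M(H, C) = 2 + (H + 0)/(C + 3) = 2 + H/(3 + C))
Z(k) = 1 + k (Z(k) = (1 + k) + 0 = 1 + k)
v(L, c) = 1/(-1 + L) (v(L, c) = 1/((1 + L) - 2) = 1/(-1 + L))
W(F, s) = -23/9 + F (W(F, s) = F - (6 + 5 + 2*6)/(3 + 6) = F - (6 + 5 + 12)/9 = F - 23/9 = -23/9 + F)
v(6, 0) - W(20, -17) = 1/(-1 + 6) - (-23/9 + 20) = 1/5 - 1*157/9 = ⅕ - 157/9 = -776/45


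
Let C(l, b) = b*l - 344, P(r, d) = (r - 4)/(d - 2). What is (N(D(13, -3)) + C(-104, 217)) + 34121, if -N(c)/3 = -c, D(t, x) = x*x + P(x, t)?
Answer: 123575/11 ≈ 11234.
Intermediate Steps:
P(r, d) = (-4 + r)/(-2 + d)
C(l, b) = -344 + b*l
D(t, x) = x² + (-4 + x)/(-2 + t) (D(t, x) = x*x + (-4 + x)/(-2 + t) = x² + (-4 + x)/(-2 + t))
N(c) = 3*c (N(c) = -(-3)*c = 3*c)
(N(D(13, -3)) + C(-104, 217)) + 34121 = (3*((-4 - 3 + (-3)²*(-2 + 13))/(-2 + 13)) + (-344 + 217*(-104))) + 34121 = (3*((-4 - 3 + 9*11)/11) + (-344 - 22568)) + 34121 = (3*((-4 - 3 + 99)/11) - 22912) + 34121 = (3*((1/11)*92) - 22912) + 34121 = (3*(92/11) - 22912) + 34121 = (276/11 - 22912) + 34121 = -251756/11 + 34121 = 123575/11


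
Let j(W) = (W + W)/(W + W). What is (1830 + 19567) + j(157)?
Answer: 21398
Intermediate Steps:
j(W) = 1 (j(W) = (2*W)/((2*W)) = (2*W)*(1/(2*W)) = 1)
(1830 + 19567) + j(157) = (1830 + 19567) + 1 = 21397 + 1 = 21398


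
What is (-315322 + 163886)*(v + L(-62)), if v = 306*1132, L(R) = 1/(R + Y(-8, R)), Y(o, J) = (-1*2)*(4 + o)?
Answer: -1416317834906/27 ≈ -5.2456e+10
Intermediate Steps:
Y(o, J) = -8 - 2*o (Y(o, J) = -2*(4 + o) = -8 - 2*o)
L(R) = 1/(8 + R) (L(R) = 1/(R + (-8 - 2*(-8))) = 1/(R + (-8 + 16)) = 1/(R + 8) = 1/(8 + R))
v = 346392
(-315322 + 163886)*(v + L(-62)) = (-315322 + 163886)*(346392 + 1/(8 - 62)) = -151436*(346392 + 1/(-54)) = -151436*(346392 - 1/54) = -151436*18705167/54 = -1416317834906/27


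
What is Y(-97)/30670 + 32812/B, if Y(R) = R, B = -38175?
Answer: -202009403/234165450 ≈ -0.86268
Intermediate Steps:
Y(-97)/30670 + 32812/B = -97/30670 + 32812/(-38175) = -97*1/30670 + 32812*(-1/38175) = -97/30670 - 32812/38175 = -202009403/234165450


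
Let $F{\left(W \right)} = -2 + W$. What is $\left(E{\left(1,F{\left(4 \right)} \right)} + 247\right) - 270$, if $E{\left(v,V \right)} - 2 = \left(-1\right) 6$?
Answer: $-27$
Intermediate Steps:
$E{\left(v,V \right)} = -4$ ($E{\left(v,V \right)} = 2 - 6 = -4$)
$\left(E{\left(1,F{\left(4 \right)} \right)} + 247\right) - 270 = \left(-4 + 247\right) - 270 = 243 - 270 = -27$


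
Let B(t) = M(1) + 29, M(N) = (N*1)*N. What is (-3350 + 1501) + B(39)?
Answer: -1819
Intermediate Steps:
M(N) = N² (M(N) = N*N = N²)
B(t) = 30 (B(t) = 1² + 29 = 1 + 29 = 30)
(-3350 + 1501) + B(39) = (-3350 + 1501) + 30 = -1849 + 30 = -1819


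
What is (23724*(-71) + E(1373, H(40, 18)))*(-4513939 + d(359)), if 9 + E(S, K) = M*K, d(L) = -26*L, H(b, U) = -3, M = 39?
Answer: 7619589066690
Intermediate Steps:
E(S, K) = -9 + 39*K
(23724*(-71) + E(1373, H(40, 18)))*(-4513939 + d(359)) = (23724*(-71) + (-9 + 39*(-3)))*(-4513939 - 26*359) = (-1684404 + (-9 - 117))*(-4513939 - 9334) = (-1684404 - 126)*(-4523273) = -1684530*(-4523273) = 7619589066690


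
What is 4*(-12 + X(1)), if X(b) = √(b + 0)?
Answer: -44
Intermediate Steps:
X(b) = √b
4*(-12 + X(1)) = 4*(-12 + √1) = 4*(-12 + 1) = 4*(-11) = -44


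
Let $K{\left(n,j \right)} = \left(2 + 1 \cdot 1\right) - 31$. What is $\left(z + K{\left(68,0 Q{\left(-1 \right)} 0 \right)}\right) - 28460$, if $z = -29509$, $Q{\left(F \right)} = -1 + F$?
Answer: $-57997$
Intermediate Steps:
$K{\left(n,j \right)} = -28$ ($K{\left(n,j \right)} = \left(2 + 1\right) - 31 = 3 - 31 = -28$)
$\left(z + K{\left(68,0 Q{\left(-1 \right)} 0 \right)}\right) - 28460 = \left(-29509 - 28\right) - 28460 = -29537 - 28460 = -57997$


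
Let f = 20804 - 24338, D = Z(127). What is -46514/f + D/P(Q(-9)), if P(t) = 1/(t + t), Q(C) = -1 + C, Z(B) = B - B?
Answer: 23257/1767 ≈ 13.162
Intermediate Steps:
Z(B) = 0
D = 0
f = -3534
P(t) = 1/(2*t)
-46514/f + D/P(Q(-9)) = -46514/(-3534) + 0/((1/(2*(-1 - 9)))) = -46514*(-1/3534) + 0/(((½)/(-10))) = 23257/1767 + 0/(((½)*(-⅒))) = 23257/1767 + 0/(-1/20) = 23257/1767 + 0*(-20) = 23257/1767 + 0 = 23257/1767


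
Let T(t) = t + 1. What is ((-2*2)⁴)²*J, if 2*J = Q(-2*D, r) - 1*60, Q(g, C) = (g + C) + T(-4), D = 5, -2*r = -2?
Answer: -2359296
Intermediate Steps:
r = 1 (r = -½*(-2) = 1)
T(t) = 1 + t
Q(g, C) = -3 + C + g (Q(g, C) = (g + C) + (1 - 4) = (C + g) - 3 = -3 + C + g)
J = -36 (J = ((-3 + 1 - 2*5) - 1*60)/2 = ((-3 + 1 - 10) - 60)/2 = (-12 - 60)/2 = (½)*(-72) = -36)
((-2*2)⁴)²*J = ((-2*2)⁴)²*(-36) = ((-4)⁴)²*(-36) = 256²*(-36) = 65536*(-36) = -2359296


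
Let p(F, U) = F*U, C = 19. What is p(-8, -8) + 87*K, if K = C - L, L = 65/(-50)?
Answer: 18301/10 ≈ 1830.1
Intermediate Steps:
L = -13/10 (L = 65*(-1/50) = -13/10 ≈ -1.3000)
K = 203/10 (K = 19 - 1*(-13/10) = 19 + 13/10 = 203/10 ≈ 20.300)
p(-8, -8) + 87*K = -8*(-8) + 87*(203/10) = 64 + 17661/10 = 18301/10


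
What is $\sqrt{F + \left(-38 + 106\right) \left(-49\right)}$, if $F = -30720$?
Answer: $2 i \sqrt{8513} \approx 184.53 i$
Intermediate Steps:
$\sqrt{F + \left(-38 + 106\right) \left(-49\right)} = \sqrt{-30720 + \left(-38 + 106\right) \left(-49\right)} = \sqrt{-30720 + 68 \left(-49\right)} = \sqrt{-30720 - 3332} = \sqrt{-34052} = 2 i \sqrt{8513}$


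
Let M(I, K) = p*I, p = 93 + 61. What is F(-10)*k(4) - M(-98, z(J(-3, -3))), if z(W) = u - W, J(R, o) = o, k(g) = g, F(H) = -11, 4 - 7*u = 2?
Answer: 15048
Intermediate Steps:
u = 2/7 (u = 4/7 - 1/7*2 = 4/7 - 2/7 = 2/7 ≈ 0.28571)
z(W) = 2/7 - W
p = 154
M(I, K) = 154*I
F(-10)*k(4) - M(-98, z(J(-3, -3))) = -11*4 - 154*(-98) = -44 - 1*(-15092) = -44 + 15092 = 15048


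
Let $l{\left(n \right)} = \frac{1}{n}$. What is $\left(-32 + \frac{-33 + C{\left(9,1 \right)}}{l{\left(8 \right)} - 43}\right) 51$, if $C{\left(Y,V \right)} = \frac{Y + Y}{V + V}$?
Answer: $- \frac{549984}{343} \approx -1603.5$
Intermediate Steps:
$C{\left(Y,V \right)} = \frac{Y}{V}$ ($C{\left(Y,V \right)} = \frac{2 Y}{2 V} = 2 Y \frac{1}{2 V} = \frac{Y}{V}$)
$\left(-32 + \frac{-33 + C{\left(9,1 \right)}}{l{\left(8 \right)} - 43}\right) 51 = \left(-32 + \frac{-33 + \frac{9}{1}}{\frac{1}{8} - 43}\right) 51 = \left(-32 + \frac{-33 + 9 \cdot 1}{\frac{1}{8} - 43}\right) 51 = \left(-32 + \frac{-33 + 9}{- \frac{343}{8}}\right) 51 = \left(-32 - - \frac{192}{343}\right) 51 = \left(-32 + \frac{192}{343}\right) 51 = \left(- \frac{10784}{343}\right) 51 = - \frac{549984}{343}$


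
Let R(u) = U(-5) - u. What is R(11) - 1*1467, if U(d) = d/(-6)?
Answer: -8863/6 ≈ -1477.2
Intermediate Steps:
U(d) = -d/6 (U(d) = d*(-⅙) = -d/6)
R(u) = ⅚ - u (R(u) = -⅙*(-5) - u = ⅚ - u)
R(11) - 1*1467 = (⅚ - 1*11) - 1*1467 = (⅚ - 11) - 1467 = -61/6 - 1467 = -8863/6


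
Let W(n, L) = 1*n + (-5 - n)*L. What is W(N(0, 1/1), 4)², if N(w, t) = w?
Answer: 400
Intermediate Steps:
W(n, L) = n + L*(-5 - n)
W(N(0, 1/1), 4)² = (0 - 5*4 - 1*4*0)² = (0 - 20 + 0)² = (-20)² = 400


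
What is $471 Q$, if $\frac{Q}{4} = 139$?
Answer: $261876$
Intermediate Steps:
$Q = 556$ ($Q = 4 \cdot 139 = 556$)
$471 Q = 471 \cdot 556 = 261876$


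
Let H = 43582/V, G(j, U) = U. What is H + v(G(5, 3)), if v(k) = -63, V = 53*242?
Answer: -34748/583 ≈ -59.602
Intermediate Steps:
V = 12826
H = 1981/583 (H = 43582/12826 = 43582*(1/12826) = 1981/583 ≈ 3.3979)
H + v(G(5, 3)) = 1981/583 - 63 = -34748/583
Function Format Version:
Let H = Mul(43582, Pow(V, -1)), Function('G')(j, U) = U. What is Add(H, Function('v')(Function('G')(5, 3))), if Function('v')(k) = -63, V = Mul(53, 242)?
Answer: Rational(-34748, 583) ≈ -59.602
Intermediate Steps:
V = 12826
H = Rational(1981, 583) (H = Mul(43582, Pow(12826, -1)) = Mul(43582, Rational(1, 12826)) = Rational(1981, 583) ≈ 3.3979)
Add(H, Function('v')(Function('G')(5, 3))) = Add(Rational(1981, 583), -63) = Rational(-34748, 583)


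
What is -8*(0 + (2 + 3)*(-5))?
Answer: 200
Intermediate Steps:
-8*(0 + (2 + 3)*(-5)) = -8*(0 + 5*(-5)) = -8*(0 - 25) = -8*(-25) = 200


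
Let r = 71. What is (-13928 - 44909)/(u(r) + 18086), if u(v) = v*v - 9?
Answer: -58837/23118 ≈ -2.5451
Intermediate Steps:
u(v) = -9 + v² (u(v) = v² - 9 = -9 + v²)
(-13928 - 44909)/(u(r) + 18086) = (-13928 - 44909)/((-9 + 71²) + 18086) = -58837/((-9 + 5041) + 18086) = -58837/(5032 + 18086) = -58837/23118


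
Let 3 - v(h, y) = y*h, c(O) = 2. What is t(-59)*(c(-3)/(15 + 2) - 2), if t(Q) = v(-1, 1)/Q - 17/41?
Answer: 37344/41123 ≈ 0.90810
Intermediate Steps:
v(h, y) = 3 - h*y (v(h, y) = 3 - y*h = 3 - h*y)
t(Q) = -17/41 + 4/Q (t(Q) = (3 - 1*(-1)*1)/Q - 17/41 = (3 + 1)/Q - 17*1/41 = 4/Q - 17/41 = -17/41 + 4/Q)
t(-59)*(c(-3)/(15 + 2) - 2) = (-17/41 + 4/(-59))*(2/(15 + 2) - 2) = (-17/41 + 4*(-1/59))*(2/17 - 2) = (-17/41 - 4/59)*(2*(1/17) - 2) = -1167*(2/17 - 2)/2419 = -1167/2419*(-32/17) = 37344/41123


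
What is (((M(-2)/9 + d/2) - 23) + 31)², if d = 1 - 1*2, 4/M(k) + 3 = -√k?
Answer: (-121159*I + 107190*√2)/(324*(-7*I + 6*√2)) ≈ 54.443 + 0.84325*I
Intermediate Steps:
M(k) = 4/(-3 - √k)
d = -1 (d = 1 - 2 = -1)
(((M(-2)/9 + d/2) - 23) + 31)² = (((-4/(3 + √(-2))/9 - 1/2) - 23) + 31)² = (((-4/(3 + I*√2)*(⅑) - 1*½) - 23) + 31)² = (((-4/(9*(3 + I*√2)) - ½) - 23) + 31)² = (((-½ - 4/(9*(3 + I*√2))) - 23) + 31)² = ((-47/2 - 4/(9*(3 + I*√2))) + 31)² = (15/2 - 4/(9*(3 + I*√2)))²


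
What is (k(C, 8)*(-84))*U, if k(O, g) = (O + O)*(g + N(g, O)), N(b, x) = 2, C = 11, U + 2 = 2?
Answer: 0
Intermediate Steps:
U = 0 (U = -2 + 2 = 0)
k(O, g) = 2*O*(2 + g) (k(O, g) = (O + O)*(g + 2) = (2*O)*(2 + g) = 2*O*(2 + g))
(k(C, 8)*(-84))*U = ((2*11*(2 + 8))*(-84))*0 = ((2*11*10)*(-84))*0 = (220*(-84))*0 = -18480*0 = 0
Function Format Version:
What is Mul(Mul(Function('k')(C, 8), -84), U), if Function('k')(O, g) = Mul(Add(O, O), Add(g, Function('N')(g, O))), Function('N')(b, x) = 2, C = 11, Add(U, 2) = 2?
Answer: 0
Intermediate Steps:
U = 0 (U = Add(-2, 2) = 0)
Function('k')(O, g) = Mul(2, O, Add(2, g)) (Function('k')(O, g) = Mul(Add(O, O), Add(g, 2)) = Mul(Mul(2, O), Add(2, g)) = Mul(2, O, Add(2, g)))
Mul(Mul(Function('k')(C, 8), -84), U) = Mul(Mul(Mul(2, 11, Add(2, 8)), -84), 0) = Mul(Mul(Mul(2, 11, 10), -84), 0) = Mul(Mul(220, -84), 0) = Mul(-18480, 0) = 0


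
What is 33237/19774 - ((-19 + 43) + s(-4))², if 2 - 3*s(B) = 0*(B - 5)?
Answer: -107983291/177966 ≈ -606.76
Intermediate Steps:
s(B) = ⅔ (s(B) = ⅔ - 0*(B - 5) = ⅔ - 0*(-5 + B) = ⅔ - ⅓*0 = ⅔ + 0 = ⅔)
33237/19774 - ((-19 + 43) + s(-4))² = 33237/19774 - ((-19 + 43) + ⅔)² = 33237*(1/19774) - (24 + ⅔)² = 33237/19774 - (74/3)² = 33237/19774 - 1*5476/9 = 33237/19774 - 5476/9 = -107983291/177966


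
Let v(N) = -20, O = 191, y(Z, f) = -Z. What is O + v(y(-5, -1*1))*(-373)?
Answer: 7651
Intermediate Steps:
O + v(y(-5, -1*1))*(-373) = 191 - 20*(-373) = 191 + 7460 = 7651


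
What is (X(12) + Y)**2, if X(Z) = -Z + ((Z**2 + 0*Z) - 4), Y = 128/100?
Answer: 10445824/625 ≈ 16713.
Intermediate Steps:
Y = 32/25 (Y = 128*(1/100) = 32/25 ≈ 1.2800)
X(Z) = -4 + Z**2 - Z (X(Z) = -Z + ((Z**2 + 0) - 4) = -Z + (Z**2 - 4) = -Z + (-4 + Z**2) = -4 + Z**2 - Z)
(X(12) + Y)**2 = ((-4 + 12**2 - 1*12) + 32/25)**2 = ((-4 + 144 - 12) + 32/25)**2 = (128 + 32/25)**2 = (3232/25)**2 = 10445824/625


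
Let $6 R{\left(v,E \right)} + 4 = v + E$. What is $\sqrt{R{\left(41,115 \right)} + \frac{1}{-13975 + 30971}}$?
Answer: $\frac{\sqrt{16465287153}}{25494} \approx 5.0332$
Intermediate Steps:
$R{\left(v,E \right)} = - \frac{2}{3} + \frac{E}{6} + \frac{v}{6}$ ($R{\left(v,E \right)} = - \frac{2}{3} + \frac{v + E}{6} = - \frac{2}{3} + \frac{E + v}{6} = - \frac{2}{3} + \left(\frac{E}{6} + \frac{v}{6}\right) = - \frac{2}{3} + \frac{E}{6} + \frac{v}{6}$)
$\sqrt{R{\left(41,115 \right)} + \frac{1}{-13975 + 30971}} = \sqrt{\left(- \frac{2}{3} + \frac{1}{6} \cdot 115 + \frac{1}{6} \cdot 41\right) + \frac{1}{-13975 + 30971}} = \sqrt{\left(- \frac{2}{3} + \frac{115}{6} + \frac{41}{6}\right) + \frac{1}{16996}} = \sqrt{\frac{76}{3} + \frac{1}{16996}} = \sqrt{\frac{1291699}{50988}} = \frac{\sqrt{16465287153}}{25494}$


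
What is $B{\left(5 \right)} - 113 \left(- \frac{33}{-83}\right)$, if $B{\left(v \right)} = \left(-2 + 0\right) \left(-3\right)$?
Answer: $- \frac{3231}{83} \approx -38.928$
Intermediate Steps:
$B{\left(v \right)} = 6$ ($B{\left(v \right)} = \left(-2\right) \left(-3\right) = 6$)
$B{\left(5 \right)} - 113 \left(- \frac{33}{-83}\right) = 6 - 113 \left(- \frac{33}{-83}\right) = 6 - 113 \left(\left(-33\right) \left(- \frac{1}{83}\right)\right) = 6 - \frac{3729}{83} = - \frac{3231}{83}$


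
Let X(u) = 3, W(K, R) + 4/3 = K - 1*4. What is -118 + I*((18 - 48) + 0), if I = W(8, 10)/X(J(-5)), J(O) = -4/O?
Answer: -434/3 ≈ -144.67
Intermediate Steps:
W(K, R) = -16/3 + K (W(K, R) = -4/3 + (K - 1*4) = -4/3 + (K - 4) = -4/3 + (-4 + K) = -16/3 + K)
I = 8/9 (I = (-16/3 + 8)/3 = (8/3)*(⅓) = 8/9 ≈ 0.88889)
-118 + I*((18 - 48) + 0) = -118 + 8*((18 - 48) + 0)/9 = -118 + 8*(-30 + 0)/9 = -118 + (8/9)*(-30) = -118 - 80/3 = -434/3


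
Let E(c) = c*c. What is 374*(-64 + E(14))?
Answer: 49368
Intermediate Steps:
E(c) = c²
374*(-64 + E(14)) = 374*(-64 + 14²) = 374*(-64 + 196) = 374*132 = 49368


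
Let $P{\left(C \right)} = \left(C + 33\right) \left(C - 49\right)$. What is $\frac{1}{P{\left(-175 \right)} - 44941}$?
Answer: $- \frac{1}{13133} \approx -7.6144 \cdot 10^{-5}$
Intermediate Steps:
$P{\left(C \right)} = \left(-49 + C\right) \left(33 + C\right)$ ($P{\left(C \right)} = \left(33 + C\right) \left(-49 + C\right) = \left(-49 + C\right) \left(33 + C\right)$)
$\frac{1}{P{\left(-175 \right)} - 44941} = \frac{1}{\left(-1617 + \left(-175\right)^{2} - -2800\right) - 44941} = \frac{1}{\left(-1617 + 30625 + 2800\right) - 44941} = \frac{1}{31808 - 44941} = \frac{1}{-13133} = - \frac{1}{13133}$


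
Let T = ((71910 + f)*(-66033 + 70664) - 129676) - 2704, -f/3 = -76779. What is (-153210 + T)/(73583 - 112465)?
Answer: -1399420267/38882 ≈ -35991.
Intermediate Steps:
f = 230337 (f = -3*(-76779) = 230337)
T = 1399573477 (T = ((71910 + 230337)*(-66033 + 70664) - 129676) - 2704 = (302247*4631 - 129676) - 2704 = (1399705857 - 129676) - 2704 = 1399576181 - 2704 = 1399573477)
(-153210 + T)/(73583 - 112465) = (-153210 + 1399573477)/(73583 - 112465) = 1399420267/(-38882) = 1399420267*(-1/38882) = -1399420267/38882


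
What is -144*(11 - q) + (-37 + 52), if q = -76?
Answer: -12513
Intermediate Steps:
-144*(11 - q) + (-37 + 52) = -144*(11 - 1*(-76)) + (-37 + 52) = -144*(11 + 76) + 15 = -144*87 + 15 = -12528 + 15 = -12513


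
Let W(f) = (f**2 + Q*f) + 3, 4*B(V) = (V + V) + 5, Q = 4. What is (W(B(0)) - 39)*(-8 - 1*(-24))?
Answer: -471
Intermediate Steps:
B(V) = 5/4 + V/2 (B(V) = ((V + V) + 5)/4 = (2*V + 5)/4 = (5 + 2*V)/4 = 5/4 + V/2)
W(f) = 3 + f**2 + 4*f (W(f) = (f**2 + 4*f) + 3 = 3 + f**2 + 4*f)
(W(B(0)) - 39)*(-8 - 1*(-24)) = ((3 + (5/4 + (1/2)*0)**2 + 4*(5/4 + (1/2)*0)) - 39)*(-8 - 1*(-24)) = ((3 + (5/4 + 0)**2 + 4*(5/4 + 0)) - 39)*(-8 + 24) = ((3 + (5/4)**2 + 4*(5/4)) - 39)*16 = ((3 + 25/16 + 5) - 39)*16 = (153/16 - 39)*16 = -471/16*16 = -471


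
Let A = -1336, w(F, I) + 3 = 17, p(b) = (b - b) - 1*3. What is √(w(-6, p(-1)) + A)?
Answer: I*√1322 ≈ 36.359*I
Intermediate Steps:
p(b) = -3 (p(b) = 0 - 3 = -3)
w(F, I) = 14 (w(F, I) = -3 + 17 = 14)
√(w(-6, p(-1)) + A) = √(14 - 1336) = √(-1322) = I*√1322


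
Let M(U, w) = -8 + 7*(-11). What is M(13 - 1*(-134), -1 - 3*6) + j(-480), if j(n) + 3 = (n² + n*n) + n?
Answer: 460232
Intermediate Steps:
j(n) = -3 + n + 2*n² (j(n) = -3 + ((n² + n*n) + n) = -3 + ((n² + n²) + n) = -3 + (2*n² + n) = -3 + (n + 2*n²) = -3 + n + 2*n²)
M(U, w) = -85 (M(U, w) = -8 - 77 = -85)
M(13 - 1*(-134), -1 - 3*6) + j(-480) = -85 + (-3 - 480 + 2*(-480)²) = -85 + (-3 - 480 + 2*230400) = -85 + (-3 - 480 + 460800) = -85 + 460317 = 460232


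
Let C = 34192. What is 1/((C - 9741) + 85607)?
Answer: 1/110058 ≈ 9.0861e-6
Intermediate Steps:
1/((C - 9741) + 85607) = 1/((34192 - 9741) + 85607) = 1/(24451 + 85607) = 1/110058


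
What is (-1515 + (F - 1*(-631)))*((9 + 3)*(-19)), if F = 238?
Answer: 147288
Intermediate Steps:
(-1515 + (F - 1*(-631)))*((9 + 3)*(-19)) = (-1515 + (238 - 1*(-631)))*((9 + 3)*(-19)) = (-1515 + (238 + 631))*(12*(-19)) = (-1515 + 869)*(-228) = -646*(-228) = 147288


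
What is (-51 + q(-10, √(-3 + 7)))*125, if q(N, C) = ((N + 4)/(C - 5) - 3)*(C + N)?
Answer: -5375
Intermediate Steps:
q(N, C) = (-3 + (4 + N)/(-5 + C))*(C + N) (q(N, C) = ((4 + N)/(-5 + C) - 3)*(C + N) = (-3 + (4 + N)/(-5 + C))*(C + N))
(-51 + q(-10, √(-3 + 7)))*125 = (-51 + ((-10)² - 3*(√(-3 + 7))² + 19*√(-3 + 7) + 19*(-10) - 2*√(-3 + 7)*(-10))/(-5 + √(-3 + 7)))*125 = (-51 + (100 - 3*(√4)² + 19*√4 - 190 - 2*√4*(-10))/(-5 + √4))*125 = (-51 + (100 - 3*2² + 19*2 - 190 - 2*2*(-10))/(-5 + 2))*125 = (-51 + (100 - 3*4 + 38 - 190 + 40)/(-3))*125 = (-51 - (100 - 12 + 38 - 190 + 40)/3)*125 = (-51 - ⅓*(-24))*125 = (-51 + 8)*125 = -43*125 = -5375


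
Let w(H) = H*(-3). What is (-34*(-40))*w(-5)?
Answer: 20400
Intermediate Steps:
w(H) = -3*H
(-34*(-40))*w(-5) = (-34*(-40))*(-3*(-5)) = 1360*15 = 20400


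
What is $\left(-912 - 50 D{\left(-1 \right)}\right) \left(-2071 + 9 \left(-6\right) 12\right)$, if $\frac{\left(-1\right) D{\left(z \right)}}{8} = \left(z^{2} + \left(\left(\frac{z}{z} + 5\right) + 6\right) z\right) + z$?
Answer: $15530928$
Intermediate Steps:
$D{\left(z \right)} = - 104 z - 8 z^{2}$ ($D{\left(z \right)} = - 8 \left(\left(z^{2} + \left(\left(\frac{z}{z} + 5\right) + 6\right) z\right) + z\right) = - 8 \left(\left(z^{2} + \left(\left(1 + 5\right) + 6\right) z\right) + z\right) = - 8 \left(\left(z^{2} + \left(6 + 6\right) z\right) + z\right) = - 8 \left(\left(z^{2} + 12 z\right) + z\right) = - 8 \left(z^{2} + 13 z\right) = - 104 z - 8 z^{2}$)
$\left(-912 - 50 D{\left(-1 \right)}\right) \left(-2071 + 9 \left(-6\right) 12\right) = \left(-912 - 50 \left(\left(-8\right) \left(-1\right) \left(13 - 1\right)\right)\right) \left(-2071 + 9 \left(-6\right) 12\right) = \left(-912 - 50 \left(\left(-8\right) \left(-1\right) 12\right)\right) \left(-2071 - 648\right) = \left(-912 - 4800\right) \left(-2071 - 648\right) = \left(-912 - 4800\right) \left(-2719\right) = \left(-5712\right) \left(-2719\right) = 15530928$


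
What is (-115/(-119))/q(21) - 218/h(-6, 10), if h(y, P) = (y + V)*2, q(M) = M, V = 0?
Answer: 91027/4998 ≈ 18.213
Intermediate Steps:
h(y, P) = 2*y (h(y, P) = (y + 0)*2 = y*2 = 2*y)
(-115/(-119))/q(21) - 218/h(-6, 10) = -115/(-119)/21 - 218/(2*(-6)) = -115*(-1/119)*(1/21) - 218/(-12) = (115/119)*(1/21) - 218*(-1/12) = 115/2499 + 109/6 = 91027/4998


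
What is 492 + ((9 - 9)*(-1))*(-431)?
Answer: 492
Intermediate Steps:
492 + ((9 - 9)*(-1))*(-431) = 492 + (0*(-1))*(-431) = 492 + 0*(-431) = 492 + 0 = 492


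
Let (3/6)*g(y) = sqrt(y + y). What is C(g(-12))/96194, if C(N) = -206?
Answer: -103/48097 ≈ -0.0021415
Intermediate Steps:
g(y) = 2*sqrt(2)*sqrt(y) (g(y) = 2*sqrt(y + y) = 2*sqrt(2*y) = 2*(sqrt(2)*sqrt(y)) = 2*sqrt(2)*sqrt(y))
C(g(-12))/96194 = -206/96194 = -206*1/96194 = -103/48097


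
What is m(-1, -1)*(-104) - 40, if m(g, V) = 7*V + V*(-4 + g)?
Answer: 168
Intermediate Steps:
m(-1, -1)*(-104) - 40 = -(3 - 1)*(-104) - 40 = -1*2*(-104) - 40 = -2*(-104) - 40 = 208 - 40 = 168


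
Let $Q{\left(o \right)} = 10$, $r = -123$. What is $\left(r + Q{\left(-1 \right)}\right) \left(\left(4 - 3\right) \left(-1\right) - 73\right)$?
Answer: $8362$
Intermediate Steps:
$\left(r + Q{\left(-1 \right)}\right) \left(\left(4 - 3\right) \left(-1\right) - 73\right) = \left(-123 + 10\right) \left(\left(4 - 3\right) \left(-1\right) - 73\right) = - 113 \left(1 \left(-1\right) - 73\right) = - 113 \left(-1 - 73\right) = \left(-113\right) \left(-74\right) = 8362$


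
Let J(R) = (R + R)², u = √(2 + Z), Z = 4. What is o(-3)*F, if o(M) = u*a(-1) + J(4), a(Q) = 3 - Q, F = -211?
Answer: -13504 - 844*√6 ≈ -15571.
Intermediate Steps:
u = √6 (u = √(2 + 4) = √6 ≈ 2.4495)
J(R) = 4*R² (J(R) = (2*R)² = 4*R²)
o(M) = 64 + 4*√6 (o(M) = √6*(3 - 1*(-1)) + 4*4² = √6*(3 + 1) + 4*16 = √6*4 + 64 = 4*√6 + 64 = 64 + 4*√6)
o(-3)*F = (64 + 4*√6)*(-211) = -13504 - 844*√6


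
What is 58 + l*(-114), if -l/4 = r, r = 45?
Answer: 20578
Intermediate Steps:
l = -180 (l = -4*45 = -180)
58 + l*(-114) = 58 - 180*(-114) = 58 + 20520 = 20578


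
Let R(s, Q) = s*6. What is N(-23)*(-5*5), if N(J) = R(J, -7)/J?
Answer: -150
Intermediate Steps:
R(s, Q) = 6*s
N(J) = 6 (N(J) = (6*J)/J = 6)
N(-23)*(-5*5) = 6*(-5*5) = 6*(-25) = -150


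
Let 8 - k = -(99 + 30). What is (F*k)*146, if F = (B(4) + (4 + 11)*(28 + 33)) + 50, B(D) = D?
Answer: 19381938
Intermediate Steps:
F = 969 (F = (4 + (4 + 11)*(28 + 33)) + 50 = (4 + 15*61) + 50 = (4 + 915) + 50 = 919 + 50 = 969)
k = 137 (k = 8 - (-1)*(99 + 30) = 8 - (-1)*129 = 8 - 1*(-129) = 8 + 129 = 137)
(F*k)*146 = (969*137)*146 = 132753*146 = 19381938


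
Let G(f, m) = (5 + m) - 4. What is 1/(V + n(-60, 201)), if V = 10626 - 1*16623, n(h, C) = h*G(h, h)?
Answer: -1/2457 ≈ -0.00040700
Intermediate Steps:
G(f, m) = 1 + m
n(h, C) = h*(1 + h)
V = -5997 (V = 10626 - 16623 = -5997)
1/(V + n(-60, 201)) = 1/(-5997 - 60*(1 - 60)) = 1/(-5997 - 60*(-59)) = 1/(-5997 + 3540) = 1/(-2457) = -1/2457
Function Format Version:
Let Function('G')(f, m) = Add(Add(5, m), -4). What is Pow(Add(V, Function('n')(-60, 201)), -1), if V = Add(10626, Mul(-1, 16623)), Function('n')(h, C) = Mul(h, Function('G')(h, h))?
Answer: Rational(-1, 2457) ≈ -0.00040700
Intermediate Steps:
Function('G')(f, m) = Add(1, m)
Function('n')(h, C) = Mul(h, Add(1, h))
V = -5997 (V = Add(10626, -16623) = -5997)
Pow(Add(V, Function('n')(-60, 201)), -1) = Pow(Add(-5997, Mul(-60, Add(1, -60))), -1) = Pow(Add(-5997, Mul(-60, -59)), -1) = Pow(Add(-5997, 3540), -1) = Pow(-2457, -1) = Rational(-1, 2457)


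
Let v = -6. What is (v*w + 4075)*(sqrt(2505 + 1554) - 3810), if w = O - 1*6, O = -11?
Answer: -15914370 + 12531*sqrt(451) ≈ -1.5648e+7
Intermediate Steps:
w = -17 (w = -11 - 1*6 = -11 - 6 = -17)
(v*w + 4075)*(sqrt(2505 + 1554) - 3810) = (-6*(-17) + 4075)*(sqrt(2505 + 1554) - 3810) = (102 + 4075)*(sqrt(4059) - 3810) = 4177*(3*sqrt(451) - 3810) = 4177*(-3810 + 3*sqrt(451)) = -15914370 + 12531*sqrt(451)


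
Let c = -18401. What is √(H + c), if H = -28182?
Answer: I*√46583 ≈ 215.83*I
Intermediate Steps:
√(H + c) = √(-28182 - 18401) = √(-46583) = I*√46583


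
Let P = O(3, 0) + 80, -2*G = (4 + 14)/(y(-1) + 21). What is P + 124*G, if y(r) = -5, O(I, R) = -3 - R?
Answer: 29/4 ≈ 7.2500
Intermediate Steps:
G = -9/16 (G = -(4 + 14)/(2*(-5 + 21)) = -9/16 ≈ -0.56250)
P = 77 (P = (-3 - 1*0) + 80 = (-3 + 0) + 80 = -3 + 80 = 77)
P + 124*G = 77 + 124*(-9/16) = 77 - 279/4 = 29/4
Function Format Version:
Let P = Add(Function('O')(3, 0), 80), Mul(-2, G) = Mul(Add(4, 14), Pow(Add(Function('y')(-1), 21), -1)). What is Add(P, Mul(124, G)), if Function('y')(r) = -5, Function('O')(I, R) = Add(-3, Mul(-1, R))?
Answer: Rational(29, 4) ≈ 7.2500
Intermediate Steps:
G = Rational(-9, 16) (G = Mul(Rational(-1, 2), Mul(Add(4, 14), Pow(Add(-5, 21), -1))) = Mul(Rational(-1, 2), Mul(18, Pow(16, -1))) = Mul(Rational(-1, 2), Mul(18, Rational(1, 16))) = Mul(Rational(-1, 2), Rational(9, 8)) = Rational(-9, 16) ≈ -0.56250)
P = 77 (P = Add(Add(-3, Mul(-1, 0)), 80) = Add(Add(-3, 0), 80) = Add(-3, 80) = 77)
Add(P, Mul(124, G)) = Add(77, Mul(124, Rational(-9, 16))) = Add(77, Rational(-279, 4)) = Rational(29, 4)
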